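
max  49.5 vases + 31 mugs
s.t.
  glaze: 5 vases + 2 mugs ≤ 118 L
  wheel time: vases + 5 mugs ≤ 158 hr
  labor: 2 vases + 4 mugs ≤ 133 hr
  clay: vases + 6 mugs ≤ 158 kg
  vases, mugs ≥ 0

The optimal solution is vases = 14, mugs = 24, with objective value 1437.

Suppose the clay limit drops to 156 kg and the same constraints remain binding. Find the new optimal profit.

Check each constraint at x*: glaze 118/118 (tight); wheel time 134/158 (slack 24); labor 124/133 (slack 9); clay 158/158 (tight).
By complementary slackness, y = 0 for the non-binding constraints.
Dual feasibility on the basic columns requires 5·y_glaze + 1·y_clay = 49.5, 2·y_glaze + 6·y_clay = 31.
Solving: y_glaze = 9.5, y_clay = 2.
Δz = y_clay·Δb = 2 × (-2) = -4, so new z* = 1437 − 4 = 1433.

1433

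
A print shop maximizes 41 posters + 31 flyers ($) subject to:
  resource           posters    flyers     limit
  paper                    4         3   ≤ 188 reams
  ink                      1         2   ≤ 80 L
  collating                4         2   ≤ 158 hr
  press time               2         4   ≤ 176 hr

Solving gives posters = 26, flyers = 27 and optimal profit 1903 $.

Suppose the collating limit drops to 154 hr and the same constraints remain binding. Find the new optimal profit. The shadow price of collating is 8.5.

Δb = -4, so new z* = 1903 + (8.5)·(-4) = 1903 − 34 = 1869.

1869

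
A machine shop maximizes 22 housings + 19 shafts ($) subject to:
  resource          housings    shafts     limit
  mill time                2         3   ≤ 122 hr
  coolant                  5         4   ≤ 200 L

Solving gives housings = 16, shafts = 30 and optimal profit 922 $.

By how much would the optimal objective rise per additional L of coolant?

Check each constraint at x*: mill time 122/122 (tight); coolant 200/200 (tight).
The binding rows give the dual system: 2·y_mill time + 5·y_coolant = 22 and 3·y_mill time + 4·y_coolant = 19.
→ y_mill time = 1 and y_coolant = 4.
Shadow price of coolant = 4.

4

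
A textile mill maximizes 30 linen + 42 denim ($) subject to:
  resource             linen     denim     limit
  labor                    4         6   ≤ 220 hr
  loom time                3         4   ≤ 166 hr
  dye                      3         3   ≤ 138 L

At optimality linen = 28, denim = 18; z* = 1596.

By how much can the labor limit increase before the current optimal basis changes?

20

Binding constraints: labor, dye. The basis is B = [[4,6],[3,3]] with det -6.
Per unit increase in labor, x* moves by d = (-0.5, 0.5).
The basis stays optimal until loom time becomes binding; allowable increase = 20 hr.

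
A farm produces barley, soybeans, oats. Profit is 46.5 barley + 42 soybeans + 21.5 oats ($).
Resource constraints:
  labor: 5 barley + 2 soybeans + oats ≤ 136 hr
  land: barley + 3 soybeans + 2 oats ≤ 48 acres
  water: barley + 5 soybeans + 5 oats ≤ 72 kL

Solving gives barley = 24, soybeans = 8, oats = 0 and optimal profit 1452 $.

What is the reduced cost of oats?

-4

At the optimum: labor uses 136 of 136 (binding); land uses 48 of 48 (binding); water uses 64 of 72 (slack = 8).
Since water is not tight, its dual is 0.
The binding rows give the dual system: 5·y_labor + 1·y_land = 46.5 and 2·y_labor + 3·y_land = 42.
Solving: y_labor = 7.5, y_land = 9.
Reduced cost of oats: c₃ − yᵀa₃ = 21.5 − (7.5·1 + 9·2) = 21.5 − 25.5 = -4.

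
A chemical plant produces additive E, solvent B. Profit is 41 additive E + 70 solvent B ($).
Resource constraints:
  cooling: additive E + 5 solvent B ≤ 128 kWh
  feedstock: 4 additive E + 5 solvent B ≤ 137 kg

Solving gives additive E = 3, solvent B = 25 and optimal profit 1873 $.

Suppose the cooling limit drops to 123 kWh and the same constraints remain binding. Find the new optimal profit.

Both cooling and feedstock are binding at x*.
Dual feasibility on the basic columns requires 1·y_cooling + 4·y_feedstock = 41, 5·y_cooling + 5·y_feedstock = 70.
Solving: y_cooling = 5, y_feedstock = 9.
Δz = y_cooling·Δb = 5 × (-5) = -25, so new z* = 1873 − 25 = 1848.

1848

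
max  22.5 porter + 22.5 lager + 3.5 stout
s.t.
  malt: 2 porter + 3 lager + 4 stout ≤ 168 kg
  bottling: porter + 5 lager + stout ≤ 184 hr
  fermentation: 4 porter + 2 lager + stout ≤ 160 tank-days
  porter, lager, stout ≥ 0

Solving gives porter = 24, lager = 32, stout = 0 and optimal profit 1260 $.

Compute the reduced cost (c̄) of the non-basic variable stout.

Binding: bottling and fermentation. Non-binding: malt (24 unused).
By complementary slackness, y = 0 for the non-binding constraint.
From A_Bᵀ y = c: 1·y_bottling + 4·y_fermentation = 22.5; 5·y_bottling + 2·y_fermentation = 22.5.
→ y_bottling = 2.5 and y_fermentation = 5.
Reduced cost of stout: c₃ − yᵀa₃ = 3.5 − (2.5·1 + 5·1) = 3.5 − 7.5 = -4.

-4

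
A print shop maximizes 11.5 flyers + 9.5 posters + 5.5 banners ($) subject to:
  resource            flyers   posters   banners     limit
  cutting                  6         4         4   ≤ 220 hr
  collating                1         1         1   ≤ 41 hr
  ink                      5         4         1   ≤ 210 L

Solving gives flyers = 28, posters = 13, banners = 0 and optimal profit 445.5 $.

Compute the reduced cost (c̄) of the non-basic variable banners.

At the optimum: cutting uses 220 of 220 (binding); collating uses 41 of 41 (binding); ink uses 192 of 210 (slack = 18).
Since ink is not tight, its dual is 0.
The binding rows give the dual system: 6·y_cutting + 1·y_collating = 11.5 and 4·y_cutting + 1·y_collating = 9.5.
→ y_cutting = 1 and y_collating = 5.5.
Reduced cost of banners: c₃ − yᵀa₃ = 5.5 − (1·4 + 5.5·1) = 5.5 − 9.5 = -4.

-4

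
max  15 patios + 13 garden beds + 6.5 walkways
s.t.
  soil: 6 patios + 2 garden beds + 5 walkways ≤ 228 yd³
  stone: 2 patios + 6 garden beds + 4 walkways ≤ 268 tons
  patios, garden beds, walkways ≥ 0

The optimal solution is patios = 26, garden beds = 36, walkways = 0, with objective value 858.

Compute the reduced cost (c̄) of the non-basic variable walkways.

Both soil and stone are binding at x*.
Dual feasibility on the basic columns requires 6·y_soil + 2·y_stone = 15, 2·y_soil + 6·y_stone = 13.
Solving: y_soil = 2, y_stone = 1.5.
Reduced cost of walkways: c₃ − yᵀa₃ = 6.5 − (2·5 + 1.5·4) = 6.5 − 16 = -9.5.

-9.5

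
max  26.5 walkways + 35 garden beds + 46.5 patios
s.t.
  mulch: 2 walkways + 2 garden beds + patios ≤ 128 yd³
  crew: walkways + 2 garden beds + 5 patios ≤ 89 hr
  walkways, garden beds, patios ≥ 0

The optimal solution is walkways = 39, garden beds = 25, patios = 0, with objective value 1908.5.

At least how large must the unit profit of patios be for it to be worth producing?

Both mulch and crew are binding at x*.
The binding rows give the dual system: 2·y_mulch + 1·y_crew = 26.5 and 2·y_mulch + 2·y_crew = 35.
This yields shadow prices y_mulch = 9, y_crew = 8.5.
patios enters the basis when its profit ≥ yᵀa₃ = 9·1 + 8.5·5 = 51.5.

51.5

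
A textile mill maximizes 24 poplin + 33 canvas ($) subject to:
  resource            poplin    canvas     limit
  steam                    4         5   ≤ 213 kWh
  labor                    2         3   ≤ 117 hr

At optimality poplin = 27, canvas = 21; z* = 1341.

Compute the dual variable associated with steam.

3

Both steam and labor are binding at x*.
The binding rows give the dual system: 4·y_steam + 2·y_labor = 24 and 5·y_steam + 3·y_labor = 33.
This yields shadow prices y_steam = 3, y_labor = 6.
Shadow price of steam = 3.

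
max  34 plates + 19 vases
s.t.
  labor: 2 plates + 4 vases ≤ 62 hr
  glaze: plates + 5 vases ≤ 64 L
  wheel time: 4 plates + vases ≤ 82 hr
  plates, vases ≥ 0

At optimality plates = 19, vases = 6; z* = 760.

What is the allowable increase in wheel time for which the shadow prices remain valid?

42

Binding constraints: labor, wheel time. The basis is B = [[2,4],[4,1]] with det -14.
Per unit increase in wheel time, x* moves by d = (0.2857, -0.1429).
The basis stays optimal until vases reaches 0; allowable increase = 42 hr.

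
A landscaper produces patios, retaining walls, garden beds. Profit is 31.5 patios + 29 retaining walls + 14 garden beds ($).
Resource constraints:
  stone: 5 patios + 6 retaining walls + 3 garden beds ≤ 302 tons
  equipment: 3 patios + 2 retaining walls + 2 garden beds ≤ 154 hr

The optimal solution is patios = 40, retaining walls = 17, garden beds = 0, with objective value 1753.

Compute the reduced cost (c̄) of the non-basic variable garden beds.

-6

At the optimum: stone uses 302 of 302 (binding); equipment uses 154 of 154 (binding).
Dual feasibility on the basic columns requires 5·y_stone + 3·y_equipment = 31.5, 6·y_stone + 2·y_equipment = 29.
Solving: y_stone = 3, y_equipment = 5.5.
Reduced cost of garden beds: c₃ − yᵀa₃ = 14 − (3·3 + 5.5·2) = 14 − 20 = -6.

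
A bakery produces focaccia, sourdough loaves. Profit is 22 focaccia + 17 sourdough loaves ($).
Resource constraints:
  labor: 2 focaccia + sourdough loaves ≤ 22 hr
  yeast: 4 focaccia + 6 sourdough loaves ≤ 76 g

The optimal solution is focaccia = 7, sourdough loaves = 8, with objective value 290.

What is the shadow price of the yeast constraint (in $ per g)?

1.5

At the optimum: labor uses 22 of 22 (binding); yeast uses 76 of 76 (binding).
From A_Bᵀ y = c: 2·y_labor + 4·y_yeast = 22; 1·y_labor + 6·y_yeast = 17.
Solving: y_labor = 8, y_yeast = 1.5.
Shadow price of yeast = 1.5.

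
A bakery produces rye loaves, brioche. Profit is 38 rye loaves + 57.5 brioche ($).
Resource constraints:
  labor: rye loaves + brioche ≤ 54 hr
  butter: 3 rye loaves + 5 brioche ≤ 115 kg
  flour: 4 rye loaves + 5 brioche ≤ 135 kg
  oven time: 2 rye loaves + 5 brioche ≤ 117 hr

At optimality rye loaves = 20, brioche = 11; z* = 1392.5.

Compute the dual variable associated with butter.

8

Check each constraint at x*: labor 31/54 (slack 23); butter 115/115 (tight); flour 135/135 (tight); oven time 95/117 (slack 22).
Since labor, oven time are not tight, their duals are 0.
From A_Bᵀ y = c: 3·y_butter + 4·y_flour = 38; 5·y_butter + 5·y_flour = 57.5.
This yields shadow prices y_butter = 8, y_flour = 3.5.
Shadow price of butter = 8.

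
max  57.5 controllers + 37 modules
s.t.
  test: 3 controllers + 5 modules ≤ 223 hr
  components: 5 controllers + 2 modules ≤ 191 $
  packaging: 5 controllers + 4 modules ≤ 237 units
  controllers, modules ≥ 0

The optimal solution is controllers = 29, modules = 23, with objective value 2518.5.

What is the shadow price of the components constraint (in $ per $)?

4.5

At the optimum: test uses 202 of 223 (slack = 21); components uses 191 of 191 (binding); packaging uses 237 of 237 (binding).
Since test is not tight, its dual is 0.
From A_Bᵀ y = c: 5·y_components + 5·y_packaging = 57.5; 2·y_components + 4·y_packaging = 37.
This yields shadow prices y_components = 4.5, y_packaging = 7.
Shadow price of components = 4.5.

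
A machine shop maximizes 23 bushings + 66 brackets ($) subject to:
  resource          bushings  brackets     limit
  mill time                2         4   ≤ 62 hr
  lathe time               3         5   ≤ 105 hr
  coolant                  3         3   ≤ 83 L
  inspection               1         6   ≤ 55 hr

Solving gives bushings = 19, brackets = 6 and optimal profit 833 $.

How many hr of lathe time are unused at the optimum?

18

lathe time used = 3·19 + 5·6 = 87; slack = 105 − 87 = 18.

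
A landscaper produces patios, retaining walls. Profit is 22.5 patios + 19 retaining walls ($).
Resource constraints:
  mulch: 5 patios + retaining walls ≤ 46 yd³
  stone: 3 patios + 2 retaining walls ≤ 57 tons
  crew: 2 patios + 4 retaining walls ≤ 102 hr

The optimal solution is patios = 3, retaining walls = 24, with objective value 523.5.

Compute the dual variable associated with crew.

At the optimum: mulch uses 39 of 46 (slack = 7); stone uses 57 of 57 (binding); crew uses 102 of 102 (binding).
Since mulch is not tight, its dual is 0.
From A_Bᵀ y = c: 3·y_stone + 2·y_crew = 22.5; 2·y_stone + 4·y_crew = 19.
Solving: y_stone = 6.5, y_crew = 1.5.
Shadow price of crew = 1.5.

1.5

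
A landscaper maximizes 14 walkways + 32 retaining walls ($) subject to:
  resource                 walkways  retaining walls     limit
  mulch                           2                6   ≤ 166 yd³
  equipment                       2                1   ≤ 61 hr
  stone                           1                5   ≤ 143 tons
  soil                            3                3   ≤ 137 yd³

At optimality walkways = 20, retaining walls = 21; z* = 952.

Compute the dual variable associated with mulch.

Check each constraint at x*: mulch 166/166 (tight); equipment 61/61 (tight); stone 125/143 (slack 18); soil 123/137 (slack 14).
By complementary slackness, y = 0 for the non-binding constraints.
The binding rows give the dual system: 2·y_mulch + 2·y_equipment = 14 and 6·y_mulch + 1·y_equipment = 32.
Solving: y_mulch = 5, y_equipment = 2.
Shadow price of mulch = 5.

5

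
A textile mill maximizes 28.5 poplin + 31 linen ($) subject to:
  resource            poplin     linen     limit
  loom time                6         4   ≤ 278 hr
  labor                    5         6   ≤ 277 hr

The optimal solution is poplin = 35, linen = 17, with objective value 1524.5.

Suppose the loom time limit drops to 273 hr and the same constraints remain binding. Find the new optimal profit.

1519.5

At the optimum: loom time uses 278 of 278 (binding); labor uses 277 of 277 (binding).
Dual feasibility on the basic columns requires 6·y_loom time + 5·y_labor = 28.5, 4·y_loom time + 6·y_labor = 31.
Solving: y_loom time = 1, y_labor = 4.5.
Δz = y_loom time·Δb = 1 × (-5) = -5, so new z* = 1524.5 − 5 = 1519.5.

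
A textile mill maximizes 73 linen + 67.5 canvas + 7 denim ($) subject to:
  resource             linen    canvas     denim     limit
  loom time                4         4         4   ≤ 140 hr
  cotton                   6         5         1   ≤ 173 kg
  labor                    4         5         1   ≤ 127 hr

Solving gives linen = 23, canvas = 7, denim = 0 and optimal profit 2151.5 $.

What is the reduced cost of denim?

At the optimum: loom time uses 120 of 140 (slack = 20); cotton uses 173 of 173 (binding); labor uses 127 of 127 (binding).
Slack constraints have shadow price 0 (complementary slackness).
The binding rows give the dual system: 6·y_cotton + 4·y_labor = 73 and 5·y_cotton + 5·y_labor = 67.5.
This yields shadow prices y_cotton = 9.5, y_labor = 4.
Reduced cost of denim: c₃ − yᵀa₃ = 7 − (9.5·1 + 4·1) = 7 − 13.5 = -6.5.

-6.5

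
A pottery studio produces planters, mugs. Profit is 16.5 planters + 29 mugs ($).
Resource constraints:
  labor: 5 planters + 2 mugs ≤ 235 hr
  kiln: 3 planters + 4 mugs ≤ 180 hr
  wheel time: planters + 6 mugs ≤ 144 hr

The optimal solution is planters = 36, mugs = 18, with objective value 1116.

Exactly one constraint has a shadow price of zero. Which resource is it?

labor: 216/235 (slack 19)
kiln: 180/180 (binding)
wheel time: 144/144 (binding)
By complementary slackness, a constraint with positive slack has shadow price 0 → labor.

labor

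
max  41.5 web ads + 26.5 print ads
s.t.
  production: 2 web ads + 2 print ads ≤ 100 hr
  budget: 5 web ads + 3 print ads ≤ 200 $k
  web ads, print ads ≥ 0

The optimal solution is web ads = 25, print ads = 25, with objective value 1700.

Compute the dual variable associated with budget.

7.5

At the optimum: production uses 100 of 100 (binding); budget uses 200 of 200 (binding).
Dual feasibility on the basic columns requires 2·y_production + 5·y_budget = 41.5, 2·y_production + 3·y_budget = 26.5.
→ y_production = 2 and y_budget = 7.5.
Shadow price of budget = 7.5.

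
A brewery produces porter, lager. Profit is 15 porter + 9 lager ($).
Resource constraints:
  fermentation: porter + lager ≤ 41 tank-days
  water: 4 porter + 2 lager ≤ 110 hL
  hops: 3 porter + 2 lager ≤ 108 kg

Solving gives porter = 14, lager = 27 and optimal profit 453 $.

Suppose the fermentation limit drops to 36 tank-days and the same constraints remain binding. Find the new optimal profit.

Check each constraint at x*: fermentation 41/41 (tight); water 110/110 (tight); hops 96/108 (slack 12).
Since hops is not tight, its dual is 0.
The binding rows give the dual system: 1·y_fermentation + 4·y_water = 15 and 1·y_fermentation + 2·y_water = 9.
Solving: y_fermentation = 3, y_water = 3.
Δz = y_fermentation·Δb = 3 × (-5) = -15, so new z* = 453 − 15 = 438.

438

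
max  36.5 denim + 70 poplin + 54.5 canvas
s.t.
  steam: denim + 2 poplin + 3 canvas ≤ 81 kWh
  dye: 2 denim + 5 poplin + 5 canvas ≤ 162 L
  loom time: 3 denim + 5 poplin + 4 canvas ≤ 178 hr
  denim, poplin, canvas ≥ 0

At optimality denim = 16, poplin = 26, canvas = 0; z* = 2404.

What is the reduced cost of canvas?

At the optimum: steam uses 68 of 81 (slack = 13); dye uses 162 of 162 (binding); loom time uses 178 of 178 (binding).
Slack constraints have shadow price 0 (complementary slackness).
From A_Bᵀ y = c: 2·y_dye + 3·y_loom time = 36.5; 5·y_dye + 5·y_loom time = 70.
→ y_dye = 5.5 and y_loom time = 8.5.
Reduced cost of canvas: c₃ − yᵀa₃ = 54.5 − (5.5·5 + 8.5·4) = 54.5 − 61.5 = -7.

-7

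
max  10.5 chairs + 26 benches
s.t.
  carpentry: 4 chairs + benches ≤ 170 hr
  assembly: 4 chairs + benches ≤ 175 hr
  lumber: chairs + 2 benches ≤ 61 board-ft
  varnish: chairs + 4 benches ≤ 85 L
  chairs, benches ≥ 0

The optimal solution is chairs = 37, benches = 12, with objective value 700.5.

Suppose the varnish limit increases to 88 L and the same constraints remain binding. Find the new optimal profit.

708

Binding: lumber and varnish. Non-binding: carpentry (10 unused), assembly (15 unused).
By complementary slackness, y = 0 for the non-binding constraints.
The binding rows give the dual system: 1·y_lumber + 1·y_varnish = 10.5 and 2·y_lumber + 4·y_varnish = 26.
→ y_lumber = 8 and y_varnish = 2.5.
Δz = y_varnish·Δb = 2.5 × (3) = 7.5, so new z* = 700.5 + 7.5 = 708.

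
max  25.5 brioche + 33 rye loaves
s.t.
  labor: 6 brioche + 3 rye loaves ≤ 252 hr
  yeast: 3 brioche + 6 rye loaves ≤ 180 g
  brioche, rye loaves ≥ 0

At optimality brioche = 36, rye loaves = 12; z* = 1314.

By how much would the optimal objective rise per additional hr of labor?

2

Check each constraint at x*: labor 252/252 (tight); yeast 180/180 (tight).
From A_Bᵀ y = c: 6·y_labor + 3·y_yeast = 25.5; 3·y_labor + 6·y_yeast = 33.
Solving: y_labor = 2, y_yeast = 4.5.
Shadow price of labor = 2.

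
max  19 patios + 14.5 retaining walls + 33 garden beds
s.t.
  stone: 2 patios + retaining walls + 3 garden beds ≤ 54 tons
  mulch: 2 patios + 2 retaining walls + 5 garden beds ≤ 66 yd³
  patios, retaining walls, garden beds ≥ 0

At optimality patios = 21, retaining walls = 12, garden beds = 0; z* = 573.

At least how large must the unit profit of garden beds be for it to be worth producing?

38.5

Check each constraint at x*: stone 54/54 (tight); mulch 66/66 (tight).
Dual feasibility on the basic columns requires 2·y_stone + 2·y_mulch = 19, 1·y_stone + 2·y_mulch = 14.5.
→ y_stone = 4.5 and y_mulch = 5.
garden beds enters the basis when its profit ≥ yᵀa₃ = 4.5·3 + 5·5 = 38.5.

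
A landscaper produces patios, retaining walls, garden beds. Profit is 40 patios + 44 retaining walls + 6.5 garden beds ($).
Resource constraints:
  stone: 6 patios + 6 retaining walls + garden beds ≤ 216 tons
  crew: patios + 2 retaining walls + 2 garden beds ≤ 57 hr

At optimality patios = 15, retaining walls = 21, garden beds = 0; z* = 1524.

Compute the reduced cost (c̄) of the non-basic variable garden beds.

-7.5

Both stone and crew are binding at x*.
The binding rows give the dual system: 6·y_stone + 1·y_crew = 40 and 6·y_stone + 2·y_crew = 44.
Solving: y_stone = 6, y_crew = 4.
Reduced cost of garden beds: c₃ − yᵀa₃ = 6.5 − (6·1 + 4·2) = 6.5 − 14 = -7.5.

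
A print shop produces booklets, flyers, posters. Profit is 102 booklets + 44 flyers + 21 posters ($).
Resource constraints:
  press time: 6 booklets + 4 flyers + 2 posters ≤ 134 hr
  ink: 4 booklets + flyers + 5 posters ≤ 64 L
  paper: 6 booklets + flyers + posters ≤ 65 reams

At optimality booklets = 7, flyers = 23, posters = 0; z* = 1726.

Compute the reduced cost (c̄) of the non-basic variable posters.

Check each constraint at x*: press time 134/134 (tight); ink 51/64 (slack 13); paper 65/65 (tight).
Since ink is not tight, its dual is 0.
The binding rows give the dual system: 6·y_press time + 6·y_paper = 102 and 4·y_press time + 1·y_paper = 44.
→ y_press time = 9 and y_paper = 8.
Reduced cost of posters: c₃ − yᵀa₃ = 21 − (9·2 + 8·1) = 21 − 26 = -5.

-5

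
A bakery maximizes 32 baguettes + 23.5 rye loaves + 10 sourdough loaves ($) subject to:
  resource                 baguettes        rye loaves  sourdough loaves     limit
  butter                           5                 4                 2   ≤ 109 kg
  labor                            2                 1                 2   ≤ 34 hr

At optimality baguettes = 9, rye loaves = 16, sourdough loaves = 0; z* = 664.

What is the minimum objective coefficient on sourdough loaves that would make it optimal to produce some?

Both butter and labor are binding at x*.
From A_Bᵀ y = c: 5·y_butter + 2·y_labor = 32; 4·y_butter + 1·y_labor = 23.5.
→ y_butter = 5 and y_labor = 3.5.
sourdough loaves enters the basis when its profit ≥ yᵀa₃ = 5·2 + 3.5·2 = 17.

17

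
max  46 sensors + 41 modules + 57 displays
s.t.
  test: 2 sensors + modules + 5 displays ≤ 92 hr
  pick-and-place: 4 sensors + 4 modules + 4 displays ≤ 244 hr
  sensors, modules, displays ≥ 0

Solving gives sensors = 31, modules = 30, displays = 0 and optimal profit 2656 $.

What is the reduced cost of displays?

Both test and pick-and-place are binding at x*.
The binding rows give the dual system: 2·y_test + 4·y_pick-and-place = 46 and 1·y_test + 4·y_pick-and-place = 41.
This yields shadow prices y_test = 5, y_pick-and-place = 9.
Reduced cost of displays: c₃ − yᵀa₃ = 57 − (5·5 + 9·4) = 57 − 61 = -4.

-4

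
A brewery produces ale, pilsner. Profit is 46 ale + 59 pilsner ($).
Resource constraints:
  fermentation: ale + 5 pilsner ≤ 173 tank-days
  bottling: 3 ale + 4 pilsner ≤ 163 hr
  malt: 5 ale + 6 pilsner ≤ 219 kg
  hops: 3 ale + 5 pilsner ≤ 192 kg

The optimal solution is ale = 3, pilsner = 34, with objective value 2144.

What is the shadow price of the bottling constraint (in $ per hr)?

0

Binding: fermentation and malt. Non-binding: bottling (18 unused), hops (13 unused).
Since bottling, hops are not tight, their duals are 0.
The binding rows give the dual system: 1·y_fermentation + 5·y_malt = 46 and 5·y_fermentation + 6·y_malt = 59.
→ y_fermentation = 1 and y_malt = 9.
Shadow price of bottling = 0.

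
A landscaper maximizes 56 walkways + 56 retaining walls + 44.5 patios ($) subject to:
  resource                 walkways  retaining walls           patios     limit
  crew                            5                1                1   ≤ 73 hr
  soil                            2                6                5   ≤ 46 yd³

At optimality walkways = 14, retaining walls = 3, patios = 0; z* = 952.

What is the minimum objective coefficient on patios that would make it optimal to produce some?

48

At the optimum: crew uses 73 of 73 (binding); soil uses 46 of 46 (binding).
Dual feasibility on the basic columns requires 5·y_crew + 2·y_soil = 56, 1·y_crew + 6·y_soil = 56.
This yields shadow prices y_crew = 8, y_soil = 8.
patios enters the basis when its profit ≥ yᵀa₃ = 8·1 + 8·5 = 48.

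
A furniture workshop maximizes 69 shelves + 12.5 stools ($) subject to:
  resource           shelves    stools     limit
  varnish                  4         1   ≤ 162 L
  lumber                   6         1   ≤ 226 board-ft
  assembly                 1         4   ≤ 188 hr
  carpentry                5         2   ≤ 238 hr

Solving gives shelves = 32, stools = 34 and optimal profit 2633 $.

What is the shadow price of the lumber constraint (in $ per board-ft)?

Check each constraint at x*: varnish 162/162 (tight); lumber 226/226 (tight); assembly 168/188 (slack 20); carpentry 228/238 (slack 10).
Slack constraints have shadow price 0 (complementary slackness).
From A_Bᵀ y = c: 4·y_varnish + 6·y_lumber = 69; 1·y_varnish + 1·y_lumber = 12.5.
→ y_varnish = 3 and y_lumber = 9.5.
Shadow price of lumber = 9.5.

9.5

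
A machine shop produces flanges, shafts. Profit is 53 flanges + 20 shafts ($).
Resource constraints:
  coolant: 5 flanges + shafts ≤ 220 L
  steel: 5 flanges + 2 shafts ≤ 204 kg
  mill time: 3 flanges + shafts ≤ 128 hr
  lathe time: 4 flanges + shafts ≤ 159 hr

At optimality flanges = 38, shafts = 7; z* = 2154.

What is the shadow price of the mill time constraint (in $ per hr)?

Check each constraint at x*: coolant 197/220 (slack 23); steel 204/204 (tight); mill time 121/128 (slack 7); lathe time 159/159 (tight).
Since coolant, mill time are not tight, their duals are 0.
Dual feasibility on the basic columns requires 5·y_steel + 4·y_lathe time = 53, 2·y_steel + 1·y_lathe time = 20.
Solving: y_steel = 9, y_lathe time = 2.
Shadow price of mill time = 0.

0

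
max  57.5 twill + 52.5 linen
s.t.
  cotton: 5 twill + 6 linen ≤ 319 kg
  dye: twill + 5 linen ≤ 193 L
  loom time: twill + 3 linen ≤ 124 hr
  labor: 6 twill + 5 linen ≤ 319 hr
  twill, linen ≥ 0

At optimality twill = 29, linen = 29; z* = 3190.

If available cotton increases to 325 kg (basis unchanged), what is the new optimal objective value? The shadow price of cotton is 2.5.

3205

Δb = 6, so new z* = 3190 + (2.5)·(6) = 3190 + 15 = 3205.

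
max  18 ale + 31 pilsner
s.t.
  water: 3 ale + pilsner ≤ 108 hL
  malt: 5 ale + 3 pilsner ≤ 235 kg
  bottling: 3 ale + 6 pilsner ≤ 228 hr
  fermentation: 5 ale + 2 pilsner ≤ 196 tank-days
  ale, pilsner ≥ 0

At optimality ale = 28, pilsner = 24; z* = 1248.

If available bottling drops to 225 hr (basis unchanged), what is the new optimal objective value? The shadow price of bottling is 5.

1233

Δb = -3, so new z* = 1248 + (5)·(-3) = 1248 − 15 = 1233.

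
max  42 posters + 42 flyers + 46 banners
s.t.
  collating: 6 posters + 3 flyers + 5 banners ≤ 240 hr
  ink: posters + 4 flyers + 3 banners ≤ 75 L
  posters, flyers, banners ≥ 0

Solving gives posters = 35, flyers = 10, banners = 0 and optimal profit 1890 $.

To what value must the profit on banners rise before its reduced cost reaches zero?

Check each constraint at x*: collating 240/240 (tight); ink 75/75 (tight).
From A_Bᵀ y = c: 6·y_collating + 1·y_ink = 42; 3·y_collating + 4·y_ink = 42.
Solving: y_collating = 6, y_ink = 6.
banners enters the basis when its profit ≥ yᵀa₃ = 6·5 + 6·3 = 48.

48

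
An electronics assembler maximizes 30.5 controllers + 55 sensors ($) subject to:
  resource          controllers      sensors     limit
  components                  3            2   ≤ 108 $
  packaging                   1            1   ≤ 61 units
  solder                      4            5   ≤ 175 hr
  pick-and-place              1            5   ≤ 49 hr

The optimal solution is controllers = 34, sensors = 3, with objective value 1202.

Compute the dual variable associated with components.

Binding: components and pick-and-place. Non-binding: packaging (24 unused), solder (24 unused).
By complementary slackness, y = 0 for the non-binding constraints.
The binding rows give the dual system: 3·y_components + 1·y_pick-and-place = 30.5 and 2·y_components + 5·y_pick-and-place = 55.
This yields shadow prices y_components = 7.5, y_pick-and-place = 8.
Shadow price of components = 7.5.

7.5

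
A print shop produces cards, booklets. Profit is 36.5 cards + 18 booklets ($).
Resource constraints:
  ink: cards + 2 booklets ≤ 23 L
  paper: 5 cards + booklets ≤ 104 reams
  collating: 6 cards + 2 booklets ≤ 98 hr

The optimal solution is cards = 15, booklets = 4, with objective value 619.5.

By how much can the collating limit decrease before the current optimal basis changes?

Binding constraints: ink, collating. The basis is B = [[1,2],[6,2]] with det -10.
Per unit decrease in collating, x* moves by d = (-0.2, 0.1).
The basis stays optimal until cards reaches 0; allowable decrease = 75 hr.

75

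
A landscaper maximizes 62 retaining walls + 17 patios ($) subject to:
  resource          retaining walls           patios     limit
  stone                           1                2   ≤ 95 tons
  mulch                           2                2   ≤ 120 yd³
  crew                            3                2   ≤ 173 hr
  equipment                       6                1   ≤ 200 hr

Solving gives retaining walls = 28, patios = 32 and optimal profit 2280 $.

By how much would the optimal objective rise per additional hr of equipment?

Binding: mulch and equipment. Non-binding: stone (3 unused), crew (25 unused).
By complementary slackness, y = 0 for the non-binding constraints.
From A_Bᵀ y = c: 2·y_mulch + 6·y_equipment = 62; 2·y_mulch + 1·y_equipment = 17.
Solving: y_mulch = 4, y_equipment = 9.
Shadow price of equipment = 9.

9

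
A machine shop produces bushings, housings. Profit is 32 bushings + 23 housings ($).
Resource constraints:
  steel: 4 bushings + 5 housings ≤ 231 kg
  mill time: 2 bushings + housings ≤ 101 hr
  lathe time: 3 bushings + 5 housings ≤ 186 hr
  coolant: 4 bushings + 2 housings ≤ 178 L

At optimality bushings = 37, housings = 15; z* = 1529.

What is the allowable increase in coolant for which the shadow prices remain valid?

22.4

Binding constraints: lathe time, coolant. The basis is B = [[3,5],[4,2]] with det -14.
Per unit increase in coolant, x* moves by d = (0.3571, -0.2143).
The basis stays optimal until steel becomes binding; allowable increase = 22.4 L.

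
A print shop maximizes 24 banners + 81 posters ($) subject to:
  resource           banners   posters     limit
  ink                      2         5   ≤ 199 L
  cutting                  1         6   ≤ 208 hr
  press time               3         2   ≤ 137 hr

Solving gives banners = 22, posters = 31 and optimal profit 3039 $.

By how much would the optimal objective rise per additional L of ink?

At the optimum: ink uses 199 of 199 (binding); cutting uses 208 of 208 (binding); press time uses 128 of 137 (slack = 9).
Since press time is not tight, its dual is 0.
From A_Bᵀ y = c: 2·y_ink + 1·y_cutting = 24; 5·y_ink + 6·y_cutting = 81.
This yields shadow prices y_ink = 9, y_cutting = 6.
Shadow price of ink = 9.

9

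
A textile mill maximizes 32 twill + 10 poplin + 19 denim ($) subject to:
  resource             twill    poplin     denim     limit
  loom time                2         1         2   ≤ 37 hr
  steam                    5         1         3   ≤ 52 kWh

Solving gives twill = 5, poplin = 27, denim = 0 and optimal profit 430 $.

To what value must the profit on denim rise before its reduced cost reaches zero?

At the optimum: loom time uses 37 of 37 (binding); steam uses 52 of 52 (binding).
From A_Bᵀ y = c: 2·y_loom time + 5·y_steam = 32; 1·y_loom time + 1·y_steam = 10.
→ y_loom time = 6 and y_steam = 4.
denim enters the basis when its profit ≥ yᵀa₃ = 6·2 + 4·3 = 24.

24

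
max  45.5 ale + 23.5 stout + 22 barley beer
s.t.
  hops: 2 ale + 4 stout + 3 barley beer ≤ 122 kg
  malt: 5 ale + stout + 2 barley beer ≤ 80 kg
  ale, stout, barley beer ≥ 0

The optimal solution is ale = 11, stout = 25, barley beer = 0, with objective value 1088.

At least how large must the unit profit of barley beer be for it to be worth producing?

27

At the optimum: hops uses 122 of 122 (binding); malt uses 80 of 80 (binding).
The binding rows give the dual system: 2·y_hops + 5·y_malt = 45.5 and 4·y_hops + 1·y_malt = 23.5.
Solving: y_hops = 4, y_malt = 7.5.
barley beer enters the basis when its profit ≥ yᵀa₃ = 4·3 + 7.5·2 = 27.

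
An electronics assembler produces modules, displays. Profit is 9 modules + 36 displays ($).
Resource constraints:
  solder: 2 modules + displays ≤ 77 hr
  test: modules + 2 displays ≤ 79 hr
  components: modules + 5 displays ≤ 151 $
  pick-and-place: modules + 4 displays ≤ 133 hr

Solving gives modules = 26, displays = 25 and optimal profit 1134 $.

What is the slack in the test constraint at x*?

test used = 1·26 + 2·25 = 76; slack = 79 − 76 = 3.

3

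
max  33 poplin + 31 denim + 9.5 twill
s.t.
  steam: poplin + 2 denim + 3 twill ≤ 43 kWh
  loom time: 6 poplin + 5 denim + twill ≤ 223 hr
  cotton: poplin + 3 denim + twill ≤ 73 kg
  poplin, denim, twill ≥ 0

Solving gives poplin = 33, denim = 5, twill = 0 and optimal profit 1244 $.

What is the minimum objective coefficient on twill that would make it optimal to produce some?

14

Binding: steam and loom time. Non-binding: cotton (25 unused).
Slack constraints have shadow price 0 (complementary slackness).
From A_Bᵀ y = c: 1·y_steam + 6·y_loom time = 33; 2·y_steam + 5·y_loom time = 31.
Solving: y_steam = 3, y_loom time = 5.
twill enters the basis when its profit ≥ yᵀa₃ = 3·3 + 5·1 = 14.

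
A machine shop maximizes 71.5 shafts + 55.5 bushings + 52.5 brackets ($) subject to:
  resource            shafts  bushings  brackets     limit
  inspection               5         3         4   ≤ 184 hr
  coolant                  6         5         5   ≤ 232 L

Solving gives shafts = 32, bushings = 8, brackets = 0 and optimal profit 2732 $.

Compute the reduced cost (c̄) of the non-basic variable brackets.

-6.5

Both inspection and coolant are binding at x*.
From A_Bᵀ y = c: 5·y_inspection + 6·y_coolant = 71.5; 3·y_inspection + 5·y_coolant = 55.5.
Solving: y_inspection = 3.5, y_coolant = 9.
Reduced cost of brackets: c₃ − yᵀa₃ = 52.5 − (3.5·4 + 9·5) = 52.5 − 59 = -6.5.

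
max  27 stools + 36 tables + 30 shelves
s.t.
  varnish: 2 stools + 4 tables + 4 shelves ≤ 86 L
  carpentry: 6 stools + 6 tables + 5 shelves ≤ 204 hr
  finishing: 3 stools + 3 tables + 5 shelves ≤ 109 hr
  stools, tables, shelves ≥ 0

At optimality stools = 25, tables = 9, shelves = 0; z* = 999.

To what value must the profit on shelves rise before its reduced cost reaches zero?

33

Binding: varnish and carpentry. Non-binding: finishing (7 unused).
By complementary slackness, y = 0 for the non-binding constraint.
From A_Bᵀ y = c: 2·y_varnish + 6·y_carpentry = 27; 4·y_varnish + 6·y_carpentry = 36.
→ y_varnish = 4.5 and y_carpentry = 3.
shelves enters the basis when its profit ≥ yᵀa₃ = 4.5·4 + 3·5 = 33.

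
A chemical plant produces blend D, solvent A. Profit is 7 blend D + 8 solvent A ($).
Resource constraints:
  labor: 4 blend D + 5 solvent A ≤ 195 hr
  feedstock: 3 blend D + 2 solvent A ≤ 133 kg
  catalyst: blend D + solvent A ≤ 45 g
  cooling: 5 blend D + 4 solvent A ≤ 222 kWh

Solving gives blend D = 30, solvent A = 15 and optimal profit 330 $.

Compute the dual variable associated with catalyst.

At the optimum: labor uses 195 of 195 (binding); feedstock uses 120 of 133 (slack = 13); catalyst uses 45 of 45 (binding); cooling uses 210 of 222 (slack = 12).
Since feedstock, cooling are not tight, their duals are 0.
From A_Bᵀ y = c: 4·y_labor + 1·y_catalyst = 7; 5·y_labor + 1·y_catalyst = 8.
→ y_labor = 1 and y_catalyst = 3.
Shadow price of catalyst = 3.

3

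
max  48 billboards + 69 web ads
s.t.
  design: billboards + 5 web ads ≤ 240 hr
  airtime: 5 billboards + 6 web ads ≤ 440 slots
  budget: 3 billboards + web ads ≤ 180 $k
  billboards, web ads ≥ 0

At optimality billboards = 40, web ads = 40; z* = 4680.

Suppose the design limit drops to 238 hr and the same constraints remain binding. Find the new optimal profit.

4674

Binding: design and airtime. Non-binding: budget (20 unused).
Since budget is not tight, its dual is 0.
The binding rows give the dual system: 1·y_design + 5·y_airtime = 48 and 5·y_design + 6·y_airtime = 69.
This yields shadow prices y_design = 3, y_airtime = 9.
Δz = y_design·Δb = 3 × (-2) = -6, so new z* = 4680 − 6 = 4674.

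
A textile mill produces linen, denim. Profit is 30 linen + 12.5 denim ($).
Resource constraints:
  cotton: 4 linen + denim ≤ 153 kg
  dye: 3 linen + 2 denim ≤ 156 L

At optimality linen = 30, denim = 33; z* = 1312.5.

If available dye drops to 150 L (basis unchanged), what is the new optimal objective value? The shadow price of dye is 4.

Δb = -6, so new z* = 1312.5 + (4)·(-6) = 1312.5 − 24 = 1288.5.

1288.5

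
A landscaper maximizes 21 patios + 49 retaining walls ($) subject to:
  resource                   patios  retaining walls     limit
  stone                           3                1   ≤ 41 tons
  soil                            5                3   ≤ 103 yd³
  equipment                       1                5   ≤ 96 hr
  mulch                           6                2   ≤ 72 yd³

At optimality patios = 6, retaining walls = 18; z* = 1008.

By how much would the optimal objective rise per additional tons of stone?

0

Binding: equipment and mulch. Non-binding: stone (5 unused), soil (19 unused).
By complementary slackness, y = 0 for the non-binding constraints.
The binding rows give the dual system: 1·y_equipment + 6·y_mulch = 21 and 5·y_equipment + 2·y_mulch = 49.
This yields shadow prices y_equipment = 9, y_mulch = 2.
Shadow price of stone = 0.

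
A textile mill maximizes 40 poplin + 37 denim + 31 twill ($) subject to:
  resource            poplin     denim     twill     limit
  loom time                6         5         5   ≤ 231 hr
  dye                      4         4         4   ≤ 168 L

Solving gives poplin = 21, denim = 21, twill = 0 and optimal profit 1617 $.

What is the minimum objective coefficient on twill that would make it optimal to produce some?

Check each constraint at x*: loom time 231/231 (tight); dye 168/168 (tight).
Dual feasibility on the basic columns requires 6·y_loom time + 4·y_dye = 40, 5·y_loom time + 4·y_dye = 37.
→ y_loom time = 3 and y_dye = 5.5.
twill enters the basis when its profit ≥ yᵀa₃ = 3·5 + 5.5·4 = 37.

37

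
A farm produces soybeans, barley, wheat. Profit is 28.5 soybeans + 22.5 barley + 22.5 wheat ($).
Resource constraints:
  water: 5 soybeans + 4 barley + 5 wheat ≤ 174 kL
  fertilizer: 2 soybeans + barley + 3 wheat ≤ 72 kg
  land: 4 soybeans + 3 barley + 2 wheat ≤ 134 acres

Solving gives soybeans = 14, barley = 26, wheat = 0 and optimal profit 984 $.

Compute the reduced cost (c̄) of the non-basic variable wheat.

Binding: water and land. Non-binding: fertilizer (18 unused).
Slack constraints have shadow price 0 (complementary slackness).
Dual feasibility on the basic columns requires 5·y_water + 4·y_land = 28.5, 4·y_water + 3·y_land = 22.5.
Solving: y_water = 4.5, y_land = 1.5.
Reduced cost of wheat: c₃ − yᵀa₃ = 22.5 − (4.5·5 + 1.5·2) = 22.5 − 25.5 = -3.

-3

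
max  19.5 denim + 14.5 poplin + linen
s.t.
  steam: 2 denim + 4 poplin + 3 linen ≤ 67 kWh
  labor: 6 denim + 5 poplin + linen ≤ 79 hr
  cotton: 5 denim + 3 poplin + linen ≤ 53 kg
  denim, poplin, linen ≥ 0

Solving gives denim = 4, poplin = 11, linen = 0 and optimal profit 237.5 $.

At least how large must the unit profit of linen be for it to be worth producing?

At the optimum: steam uses 52 of 67 (slack = 15); labor uses 79 of 79 (binding); cotton uses 53 of 53 (binding).
Slack constraints have shadow price 0 (complementary slackness).
Dual feasibility on the basic columns requires 6·y_labor + 5·y_cotton = 19.5, 5·y_labor + 3·y_cotton = 14.5.
This yields shadow prices y_labor = 2, y_cotton = 1.5.
linen enters the basis when its profit ≥ yᵀa₃ = 2·1 + 1.5·1 = 3.5.

3.5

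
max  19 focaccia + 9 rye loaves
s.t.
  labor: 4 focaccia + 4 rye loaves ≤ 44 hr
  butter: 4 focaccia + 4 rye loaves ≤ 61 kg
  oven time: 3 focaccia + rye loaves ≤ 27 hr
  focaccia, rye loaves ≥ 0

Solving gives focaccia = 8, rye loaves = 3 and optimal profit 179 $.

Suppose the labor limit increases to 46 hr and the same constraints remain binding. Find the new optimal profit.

At the optimum: labor uses 44 of 44 (binding); butter uses 44 of 61 (slack = 17); oven time uses 27 of 27 (binding).
Slack constraints have shadow price 0 (complementary slackness).
From A_Bᵀ y = c: 4·y_labor + 3·y_oven time = 19; 4·y_labor + 1·y_oven time = 9.
→ y_labor = 1 and y_oven time = 5.
Δz = y_labor·Δb = 1 × (2) = 2, so new z* = 179 + 2 = 181.

181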